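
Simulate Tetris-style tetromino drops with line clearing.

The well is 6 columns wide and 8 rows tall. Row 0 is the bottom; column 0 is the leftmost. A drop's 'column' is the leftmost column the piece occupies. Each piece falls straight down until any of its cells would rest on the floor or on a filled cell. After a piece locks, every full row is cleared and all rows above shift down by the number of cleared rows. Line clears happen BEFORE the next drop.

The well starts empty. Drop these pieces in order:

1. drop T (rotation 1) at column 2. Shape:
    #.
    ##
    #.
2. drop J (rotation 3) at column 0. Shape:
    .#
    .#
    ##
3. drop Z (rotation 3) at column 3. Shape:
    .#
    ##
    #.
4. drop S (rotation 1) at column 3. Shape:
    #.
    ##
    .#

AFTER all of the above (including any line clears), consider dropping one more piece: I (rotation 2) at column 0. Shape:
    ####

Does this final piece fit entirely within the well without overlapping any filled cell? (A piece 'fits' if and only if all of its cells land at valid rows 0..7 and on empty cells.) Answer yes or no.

Answer: no

Derivation:
Drop 1: T rot1 at col 2 lands with bottom-row=0; cleared 0 line(s) (total 0); column heights now [0 0 3 2 0 0], max=3
Drop 2: J rot3 at col 0 lands with bottom-row=0; cleared 0 line(s) (total 0); column heights now [1 3 3 2 0 0], max=3
Drop 3: Z rot3 at col 3 lands with bottom-row=2; cleared 0 line(s) (total 0); column heights now [1 3 3 4 5 0], max=5
Drop 4: S rot1 at col 3 lands with bottom-row=5; cleared 0 line(s) (total 0); column heights now [1 3 3 8 7 0], max=8
Test piece I rot2 at col 0 (width 4): heights before test = [1 3 3 8 7 0]; fits = False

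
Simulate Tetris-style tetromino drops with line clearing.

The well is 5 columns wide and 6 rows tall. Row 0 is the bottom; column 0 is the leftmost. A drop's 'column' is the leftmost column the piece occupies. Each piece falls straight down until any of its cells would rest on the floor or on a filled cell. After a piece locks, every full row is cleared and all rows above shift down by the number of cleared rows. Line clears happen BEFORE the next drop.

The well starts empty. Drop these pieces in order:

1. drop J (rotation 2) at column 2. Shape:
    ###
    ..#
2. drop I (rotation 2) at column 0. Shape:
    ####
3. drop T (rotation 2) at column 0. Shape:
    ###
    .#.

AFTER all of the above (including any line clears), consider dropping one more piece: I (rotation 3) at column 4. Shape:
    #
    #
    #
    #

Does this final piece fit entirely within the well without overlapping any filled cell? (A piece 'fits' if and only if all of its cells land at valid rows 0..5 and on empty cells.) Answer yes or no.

Drop 1: J rot2 at col 2 lands with bottom-row=0; cleared 0 line(s) (total 0); column heights now [0 0 2 2 2], max=2
Drop 2: I rot2 at col 0 lands with bottom-row=2; cleared 0 line(s) (total 0); column heights now [3 3 3 3 2], max=3
Drop 3: T rot2 at col 0 lands with bottom-row=3; cleared 0 line(s) (total 0); column heights now [5 5 5 3 2], max=5
Test piece I rot3 at col 4 (width 1): heights before test = [5 5 5 3 2]; fits = True

Answer: yes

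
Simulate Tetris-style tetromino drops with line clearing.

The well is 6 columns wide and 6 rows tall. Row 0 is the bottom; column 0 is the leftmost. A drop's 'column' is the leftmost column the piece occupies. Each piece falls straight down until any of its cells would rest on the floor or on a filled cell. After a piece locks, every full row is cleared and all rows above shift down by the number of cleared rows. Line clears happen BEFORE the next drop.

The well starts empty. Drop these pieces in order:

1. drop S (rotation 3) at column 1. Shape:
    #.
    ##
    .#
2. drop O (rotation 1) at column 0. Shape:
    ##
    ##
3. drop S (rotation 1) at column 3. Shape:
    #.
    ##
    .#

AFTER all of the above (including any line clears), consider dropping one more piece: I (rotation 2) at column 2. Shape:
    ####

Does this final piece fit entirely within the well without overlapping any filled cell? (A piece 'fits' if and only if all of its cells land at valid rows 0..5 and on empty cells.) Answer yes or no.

Drop 1: S rot3 at col 1 lands with bottom-row=0; cleared 0 line(s) (total 0); column heights now [0 3 2 0 0 0], max=3
Drop 2: O rot1 at col 0 lands with bottom-row=3; cleared 0 line(s) (total 0); column heights now [5 5 2 0 0 0], max=5
Drop 3: S rot1 at col 3 lands with bottom-row=0; cleared 0 line(s) (total 0); column heights now [5 5 2 3 2 0], max=5
Test piece I rot2 at col 2 (width 4): heights before test = [5 5 2 3 2 0]; fits = True

Answer: yes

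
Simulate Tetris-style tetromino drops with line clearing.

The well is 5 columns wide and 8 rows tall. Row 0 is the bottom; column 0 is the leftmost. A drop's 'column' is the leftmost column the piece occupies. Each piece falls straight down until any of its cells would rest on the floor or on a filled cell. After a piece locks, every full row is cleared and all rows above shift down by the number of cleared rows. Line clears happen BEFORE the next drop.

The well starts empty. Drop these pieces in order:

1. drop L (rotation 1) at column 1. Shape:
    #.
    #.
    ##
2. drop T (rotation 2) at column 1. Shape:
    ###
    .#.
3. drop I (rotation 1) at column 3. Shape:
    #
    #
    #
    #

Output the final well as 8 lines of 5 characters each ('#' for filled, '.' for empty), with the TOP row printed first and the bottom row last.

Answer: ...#.
...#.
...#.
...#.
.###.
.##..
.#...
.##..

Derivation:
Drop 1: L rot1 at col 1 lands with bottom-row=0; cleared 0 line(s) (total 0); column heights now [0 3 1 0 0], max=3
Drop 2: T rot2 at col 1 lands with bottom-row=2; cleared 0 line(s) (total 0); column heights now [0 4 4 4 0], max=4
Drop 3: I rot1 at col 3 lands with bottom-row=4; cleared 0 line(s) (total 0); column heights now [0 4 4 8 0], max=8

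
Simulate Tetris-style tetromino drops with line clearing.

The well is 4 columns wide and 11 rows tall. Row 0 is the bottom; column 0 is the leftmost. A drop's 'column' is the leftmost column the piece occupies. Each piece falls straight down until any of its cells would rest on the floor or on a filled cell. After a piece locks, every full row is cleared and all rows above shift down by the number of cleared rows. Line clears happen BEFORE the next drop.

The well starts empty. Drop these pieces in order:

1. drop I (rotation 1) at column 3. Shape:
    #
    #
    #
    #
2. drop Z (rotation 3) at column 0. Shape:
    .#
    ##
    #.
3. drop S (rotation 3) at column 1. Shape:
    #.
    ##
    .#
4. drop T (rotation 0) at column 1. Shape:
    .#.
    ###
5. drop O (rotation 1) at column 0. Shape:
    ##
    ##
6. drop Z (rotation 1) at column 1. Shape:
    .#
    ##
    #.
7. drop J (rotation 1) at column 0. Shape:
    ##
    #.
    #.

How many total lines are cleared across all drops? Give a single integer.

Answer: 0

Derivation:
Drop 1: I rot1 at col 3 lands with bottom-row=0; cleared 0 line(s) (total 0); column heights now [0 0 0 4], max=4
Drop 2: Z rot3 at col 0 lands with bottom-row=0; cleared 0 line(s) (total 0); column heights now [2 3 0 4], max=4
Drop 3: S rot3 at col 1 lands with bottom-row=2; cleared 0 line(s) (total 0); column heights now [2 5 4 4], max=5
Drop 4: T rot0 at col 1 lands with bottom-row=5; cleared 0 line(s) (total 0); column heights now [2 6 7 6], max=7
Drop 5: O rot1 at col 0 lands with bottom-row=6; cleared 0 line(s) (total 0); column heights now [8 8 7 6], max=8
Drop 6: Z rot1 at col 1 lands with bottom-row=8; cleared 0 line(s) (total 0); column heights now [8 10 11 6], max=11
Drop 7: J rot1 at col 0 lands with bottom-row=8; cleared 0 line(s) (total 0); column heights now [11 11 11 6], max=11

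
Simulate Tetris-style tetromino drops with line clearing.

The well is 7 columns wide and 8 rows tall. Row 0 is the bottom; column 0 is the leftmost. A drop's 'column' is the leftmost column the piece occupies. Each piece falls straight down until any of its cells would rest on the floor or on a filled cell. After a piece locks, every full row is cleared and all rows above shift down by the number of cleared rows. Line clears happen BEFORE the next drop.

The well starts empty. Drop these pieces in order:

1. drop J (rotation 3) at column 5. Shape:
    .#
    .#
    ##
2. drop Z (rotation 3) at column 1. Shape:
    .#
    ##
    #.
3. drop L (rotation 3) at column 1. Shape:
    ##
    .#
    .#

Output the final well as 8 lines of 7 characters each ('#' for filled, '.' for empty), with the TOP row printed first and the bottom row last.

Answer: .......
.......
.##....
..#....
..#....
..#...#
.##...#
.#...##

Derivation:
Drop 1: J rot3 at col 5 lands with bottom-row=0; cleared 0 line(s) (total 0); column heights now [0 0 0 0 0 1 3], max=3
Drop 2: Z rot3 at col 1 lands with bottom-row=0; cleared 0 line(s) (total 0); column heights now [0 2 3 0 0 1 3], max=3
Drop 3: L rot3 at col 1 lands with bottom-row=3; cleared 0 line(s) (total 0); column heights now [0 6 6 0 0 1 3], max=6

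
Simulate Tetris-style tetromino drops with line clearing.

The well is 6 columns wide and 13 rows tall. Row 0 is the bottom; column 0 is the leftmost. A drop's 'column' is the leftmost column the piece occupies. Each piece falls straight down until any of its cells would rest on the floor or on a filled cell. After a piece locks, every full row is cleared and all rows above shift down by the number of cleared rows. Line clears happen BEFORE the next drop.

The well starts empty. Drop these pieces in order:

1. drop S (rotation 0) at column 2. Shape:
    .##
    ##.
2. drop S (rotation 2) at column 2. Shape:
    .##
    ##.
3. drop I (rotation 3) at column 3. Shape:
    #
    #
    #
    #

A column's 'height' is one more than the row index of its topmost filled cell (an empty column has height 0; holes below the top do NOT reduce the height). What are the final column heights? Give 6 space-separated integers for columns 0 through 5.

Answer: 0 0 3 8 4 0

Derivation:
Drop 1: S rot0 at col 2 lands with bottom-row=0; cleared 0 line(s) (total 0); column heights now [0 0 1 2 2 0], max=2
Drop 2: S rot2 at col 2 lands with bottom-row=2; cleared 0 line(s) (total 0); column heights now [0 0 3 4 4 0], max=4
Drop 3: I rot3 at col 3 lands with bottom-row=4; cleared 0 line(s) (total 0); column heights now [0 0 3 8 4 0], max=8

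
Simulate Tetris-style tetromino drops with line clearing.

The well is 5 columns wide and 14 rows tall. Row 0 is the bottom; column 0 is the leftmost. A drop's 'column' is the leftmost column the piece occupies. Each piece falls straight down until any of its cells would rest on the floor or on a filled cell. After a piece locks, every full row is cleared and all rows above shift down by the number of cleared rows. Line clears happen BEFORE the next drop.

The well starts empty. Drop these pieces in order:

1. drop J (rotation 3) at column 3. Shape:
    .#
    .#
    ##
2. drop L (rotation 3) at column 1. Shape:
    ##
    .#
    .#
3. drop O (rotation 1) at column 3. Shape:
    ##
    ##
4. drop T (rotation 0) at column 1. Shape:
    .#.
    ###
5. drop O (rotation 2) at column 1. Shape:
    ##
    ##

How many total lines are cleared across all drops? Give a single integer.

Drop 1: J rot3 at col 3 lands with bottom-row=0; cleared 0 line(s) (total 0); column heights now [0 0 0 1 3], max=3
Drop 2: L rot3 at col 1 lands with bottom-row=0; cleared 0 line(s) (total 0); column heights now [0 3 3 1 3], max=3
Drop 3: O rot1 at col 3 lands with bottom-row=3; cleared 0 line(s) (total 0); column heights now [0 3 3 5 5], max=5
Drop 4: T rot0 at col 1 lands with bottom-row=5; cleared 0 line(s) (total 0); column heights now [0 6 7 6 5], max=7
Drop 5: O rot2 at col 1 lands with bottom-row=7; cleared 0 line(s) (total 0); column heights now [0 9 9 6 5], max=9

Answer: 0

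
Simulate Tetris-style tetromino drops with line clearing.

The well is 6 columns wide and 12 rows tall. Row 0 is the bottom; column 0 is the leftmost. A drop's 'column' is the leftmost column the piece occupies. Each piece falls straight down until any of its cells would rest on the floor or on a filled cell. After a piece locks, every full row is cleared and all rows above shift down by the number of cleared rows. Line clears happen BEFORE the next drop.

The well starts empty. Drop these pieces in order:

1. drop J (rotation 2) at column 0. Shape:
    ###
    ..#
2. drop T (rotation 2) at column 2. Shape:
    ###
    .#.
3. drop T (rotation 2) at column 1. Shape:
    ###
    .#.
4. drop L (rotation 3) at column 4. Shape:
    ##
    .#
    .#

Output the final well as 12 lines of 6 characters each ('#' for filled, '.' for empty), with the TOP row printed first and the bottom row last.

Drop 1: J rot2 at col 0 lands with bottom-row=0; cleared 0 line(s) (total 0); column heights now [2 2 2 0 0 0], max=2
Drop 2: T rot2 at col 2 lands with bottom-row=1; cleared 0 line(s) (total 0); column heights now [2 2 3 3 3 0], max=3
Drop 3: T rot2 at col 1 lands with bottom-row=3; cleared 0 line(s) (total 0); column heights now [2 5 5 5 3 0], max=5
Drop 4: L rot3 at col 4 lands with bottom-row=1; cleared 0 line(s) (total 0); column heights now [2 5 5 5 4 4], max=5

Answer: ......
......
......
......
......
......
......
.###..
..#.##
..####
####.#
..#...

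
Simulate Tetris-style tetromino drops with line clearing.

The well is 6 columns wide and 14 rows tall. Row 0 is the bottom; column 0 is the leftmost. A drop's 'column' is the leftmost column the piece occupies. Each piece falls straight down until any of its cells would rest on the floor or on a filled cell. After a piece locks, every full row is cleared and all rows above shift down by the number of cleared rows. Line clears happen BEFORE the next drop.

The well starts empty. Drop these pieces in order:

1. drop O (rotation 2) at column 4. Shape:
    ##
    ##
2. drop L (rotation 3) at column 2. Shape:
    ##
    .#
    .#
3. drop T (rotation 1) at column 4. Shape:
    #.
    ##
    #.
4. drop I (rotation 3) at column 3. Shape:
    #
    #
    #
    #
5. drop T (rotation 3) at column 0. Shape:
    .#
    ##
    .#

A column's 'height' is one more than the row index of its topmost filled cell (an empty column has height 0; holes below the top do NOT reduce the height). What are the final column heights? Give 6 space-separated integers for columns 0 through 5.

Drop 1: O rot2 at col 4 lands with bottom-row=0; cleared 0 line(s) (total 0); column heights now [0 0 0 0 2 2], max=2
Drop 2: L rot3 at col 2 lands with bottom-row=0; cleared 0 line(s) (total 0); column heights now [0 0 3 3 2 2], max=3
Drop 3: T rot1 at col 4 lands with bottom-row=2; cleared 0 line(s) (total 0); column heights now [0 0 3 3 5 4], max=5
Drop 4: I rot3 at col 3 lands with bottom-row=3; cleared 0 line(s) (total 0); column heights now [0 0 3 7 5 4], max=7
Drop 5: T rot3 at col 0 lands with bottom-row=0; cleared 0 line(s) (total 0); column heights now [2 3 3 7 5 4], max=7

Answer: 2 3 3 7 5 4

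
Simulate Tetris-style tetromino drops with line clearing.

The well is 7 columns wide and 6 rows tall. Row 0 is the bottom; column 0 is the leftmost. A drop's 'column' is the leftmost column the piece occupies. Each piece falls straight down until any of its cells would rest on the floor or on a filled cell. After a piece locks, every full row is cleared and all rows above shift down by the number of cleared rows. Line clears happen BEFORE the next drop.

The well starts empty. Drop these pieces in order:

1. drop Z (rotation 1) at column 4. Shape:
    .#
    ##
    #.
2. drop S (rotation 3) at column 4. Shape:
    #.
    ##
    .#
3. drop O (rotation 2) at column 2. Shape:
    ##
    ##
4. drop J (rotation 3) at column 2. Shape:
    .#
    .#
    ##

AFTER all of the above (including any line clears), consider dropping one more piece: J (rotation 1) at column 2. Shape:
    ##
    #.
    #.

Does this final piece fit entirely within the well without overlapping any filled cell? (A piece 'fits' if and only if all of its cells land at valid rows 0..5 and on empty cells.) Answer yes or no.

Answer: yes

Derivation:
Drop 1: Z rot1 at col 4 lands with bottom-row=0; cleared 0 line(s) (total 0); column heights now [0 0 0 0 2 3 0], max=3
Drop 2: S rot3 at col 4 lands with bottom-row=3; cleared 0 line(s) (total 0); column heights now [0 0 0 0 6 5 0], max=6
Drop 3: O rot2 at col 2 lands with bottom-row=0; cleared 0 line(s) (total 0); column heights now [0 0 2 2 6 5 0], max=6
Drop 4: J rot3 at col 2 lands with bottom-row=2; cleared 0 line(s) (total 0); column heights now [0 0 3 5 6 5 0], max=6
Test piece J rot1 at col 2 (width 2): heights before test = [0 0 3 5 6 5 0]; fits = True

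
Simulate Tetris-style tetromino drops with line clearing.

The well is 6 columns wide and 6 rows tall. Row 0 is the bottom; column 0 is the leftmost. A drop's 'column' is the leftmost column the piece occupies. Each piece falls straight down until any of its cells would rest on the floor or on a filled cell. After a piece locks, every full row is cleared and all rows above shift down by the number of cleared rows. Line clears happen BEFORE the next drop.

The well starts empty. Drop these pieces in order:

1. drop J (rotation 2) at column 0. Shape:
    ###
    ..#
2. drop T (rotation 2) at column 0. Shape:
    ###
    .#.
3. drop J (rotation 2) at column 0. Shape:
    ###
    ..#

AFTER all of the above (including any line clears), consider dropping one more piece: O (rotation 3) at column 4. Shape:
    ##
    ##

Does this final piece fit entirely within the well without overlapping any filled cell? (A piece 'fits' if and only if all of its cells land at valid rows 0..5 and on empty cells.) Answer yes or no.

Answer: yes

Derivation:
Drop 1: J rot2 at col 0 lands with bottom-row=0; cleared 0 line(s) (total 0); column heights now [2 2 2 0 0 0], max=2
Drop 2: T rot2 at col 0 lands with bottom-row=2; cleared 0 line(s) (total 0); column heights now [4 4 4 0 0 0], max=4
Drop 3: J rot2 at col 0 lands with bottom-row=4; cleared 0 line(s) (total 0); column heights now [6 6 6 0 0 0], max=6
Test piece O rot3 at col 4 (width 2): heights before test = [6 6 6 0 0 0]; fits = True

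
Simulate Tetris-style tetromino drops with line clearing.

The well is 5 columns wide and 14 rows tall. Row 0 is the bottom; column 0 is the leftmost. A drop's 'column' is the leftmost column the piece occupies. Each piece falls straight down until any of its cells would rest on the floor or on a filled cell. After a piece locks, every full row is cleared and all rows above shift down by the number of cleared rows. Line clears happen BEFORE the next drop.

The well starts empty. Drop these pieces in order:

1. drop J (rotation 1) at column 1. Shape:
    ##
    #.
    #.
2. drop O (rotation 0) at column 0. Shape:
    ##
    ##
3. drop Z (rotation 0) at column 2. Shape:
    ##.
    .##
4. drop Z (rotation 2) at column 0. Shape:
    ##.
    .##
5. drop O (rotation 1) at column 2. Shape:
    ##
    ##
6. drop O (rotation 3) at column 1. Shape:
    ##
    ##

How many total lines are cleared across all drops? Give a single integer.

Answer: 0

Derivation:
Drop 1: J rot1 at col 1 lands with bottom-row=0; cleared 0 line(s) (total 0); column heights now [0 3 3 0 0], max=3
Drop 2: O rot0 at col 0 lands with bottom-row=3; cleared 0 line(s) (total 0); column heights now [5 5 3 0 0], max=5
Drop 3: Z rot0 at col 2 lands with bottom-row=2; cleared 0 line(s) (total 0); column heights now [5 5 4 4 3], max=5
Drop 4: Z rot2 at col 0 lands with bottom-row=5; cleared 0 line(s) (total 0); column heights now [7 7 6 4 3], max=7
Drop 5: O rot1 at col 2 lands with bottom-row=6; cleared 0 line(s) (total 0); column heights now [7 7 8 8 3], max=8
Drop 6: O rot3 at col 1 lands with bottom-row=8; cleared 0 line(s) (total 0); column heights now [7 10 10 8 3], max=10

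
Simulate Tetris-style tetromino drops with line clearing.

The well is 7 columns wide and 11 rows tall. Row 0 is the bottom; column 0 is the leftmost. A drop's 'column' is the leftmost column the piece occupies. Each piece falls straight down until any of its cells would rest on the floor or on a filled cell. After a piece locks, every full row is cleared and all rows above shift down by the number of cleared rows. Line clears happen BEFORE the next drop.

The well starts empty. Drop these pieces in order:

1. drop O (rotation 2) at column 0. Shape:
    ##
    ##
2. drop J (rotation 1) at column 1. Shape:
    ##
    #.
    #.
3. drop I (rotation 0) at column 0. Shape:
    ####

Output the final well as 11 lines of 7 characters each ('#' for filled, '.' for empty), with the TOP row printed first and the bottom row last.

Answer: .......
.......
.......
.......
.......
####...
.##....
.#.....
.#.....
##.....
##.....

Derivation:
Drop 1: O rot2 at col 0 lands with bottom-row=0; cleared 0 line(s) (total 0); column heights now [2 2 0 0 0 0 0], max=2
Drop 2: J rot1 at col 1 lands with bottom-row=2; cleared 0 line(s) (total 0); column heights now [2 5 5 0 0 0 0], max=5
Drop 3: I rot0 at col 0 lands with bottom-row=5; cleared 0 line(s) (total 0); column heights now [6 6 6 6 0 0 0], max=6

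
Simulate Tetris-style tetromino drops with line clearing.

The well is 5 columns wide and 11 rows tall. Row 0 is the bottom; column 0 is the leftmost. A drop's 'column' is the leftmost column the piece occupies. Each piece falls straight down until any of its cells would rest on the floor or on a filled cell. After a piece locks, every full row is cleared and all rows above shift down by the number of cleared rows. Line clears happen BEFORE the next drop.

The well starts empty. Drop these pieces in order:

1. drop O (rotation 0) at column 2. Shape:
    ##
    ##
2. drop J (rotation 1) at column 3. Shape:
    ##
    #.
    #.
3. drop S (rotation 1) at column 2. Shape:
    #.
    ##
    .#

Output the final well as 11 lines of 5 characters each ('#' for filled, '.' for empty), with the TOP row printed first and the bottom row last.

Answer: .....
.....
.....
..#..
..##.
...#.
...##
...#.
...#.
..##.
..##.

Derivation:
Drop 1: O rot0 at col 2 lands with bottom-row=0; cleared 0 line(s) (total 0); column heights now [0 0 2 2 0], max=2
Drop 2: J rot1 at col 3 lands with bottom-row=2; cleared 0 line(s) (total 0); column heights now [0 0 2 5 5], max=5
Drop 3: S rot1 at col 2 lands with bottom-row=5; cleared 0 line(s) (total 0); column heights now [0 0 8 7 5], max=8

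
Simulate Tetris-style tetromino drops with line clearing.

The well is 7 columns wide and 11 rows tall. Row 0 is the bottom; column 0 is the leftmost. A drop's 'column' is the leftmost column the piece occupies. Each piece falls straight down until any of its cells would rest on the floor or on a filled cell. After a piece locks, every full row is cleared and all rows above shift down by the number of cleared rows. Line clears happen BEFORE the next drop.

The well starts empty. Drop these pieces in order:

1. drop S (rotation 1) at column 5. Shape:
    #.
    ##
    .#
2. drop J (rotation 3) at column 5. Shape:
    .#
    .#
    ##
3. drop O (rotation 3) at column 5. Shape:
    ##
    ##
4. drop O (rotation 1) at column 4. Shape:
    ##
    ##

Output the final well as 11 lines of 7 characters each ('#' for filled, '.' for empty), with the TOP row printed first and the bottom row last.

Answer: .......
....##.
....##.
.....##
.....##
......#
......#
.....##
.....#.
.....##
......#

Derivation:
Drop 1: S rot1 at col 5 lands with bottom-row=0; cleared 0 line(s) (total 0); column heights now [0 0 0 0 0 3 2], max=3
Drop 2: J rot3 at col 5 lands with bottom-row=3; cleared 0 line(s) (total 0); column heights now [0 0 0 0 0 4 6], max=6
Drop 3: O rot3 at col 5 lands with bottom-row=6; cleared 0 line(s) (total 0); column heights now [0 0 0 0 0 8 8], max=8
Drop 4: O rot1 at col 4 lands with bottom-row=8; cleared 0 line(s) (total 0); column heights now [0 0 0 0 10 10 8], max=10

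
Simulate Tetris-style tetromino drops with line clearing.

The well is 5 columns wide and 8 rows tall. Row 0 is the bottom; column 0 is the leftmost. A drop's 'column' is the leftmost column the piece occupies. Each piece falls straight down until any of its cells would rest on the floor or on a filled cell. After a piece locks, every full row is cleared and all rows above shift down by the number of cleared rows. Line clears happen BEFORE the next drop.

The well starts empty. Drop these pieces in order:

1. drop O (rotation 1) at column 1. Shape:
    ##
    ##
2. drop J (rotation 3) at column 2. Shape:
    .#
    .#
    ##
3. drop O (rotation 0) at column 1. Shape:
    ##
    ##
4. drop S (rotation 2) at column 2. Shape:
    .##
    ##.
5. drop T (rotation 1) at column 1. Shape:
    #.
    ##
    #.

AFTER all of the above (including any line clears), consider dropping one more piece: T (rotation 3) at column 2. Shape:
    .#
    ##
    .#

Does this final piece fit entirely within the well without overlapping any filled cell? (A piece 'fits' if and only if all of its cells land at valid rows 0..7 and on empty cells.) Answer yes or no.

Answer: no

Derivation:
Drop 1: O rot1 at col 1 lands with bottom-row=0; cleared 0 line(s) (total 0); column heights now [0 2 2 0 0], max=2
Drop 2: J rot3 at col 2 lands with bottom-row=2; cleared 0 line(s) (total 0); column heights now [0 2 3 5 0], max=5
Drop 3: O rot0 at col 1 lands with bottom-row=3; cleared 0 line(s) (total 0); column heights now [0 5 5 5 0], max=5
Drop 4: S rot2 at col 2 lands with bottom-row=5; cleared 0 line(s) (total 0); column heights now [0 5 6 7 7], max=7
Drop 5: T rot1 at col 1 lands with bottom-row=5; cleared 0 line(s) (total 0); column heights now [0 8 7 7 7], max=8
Test piece T rot3 at col 2 (width 2): heights before test = [0 8 7 7 7]; fits = False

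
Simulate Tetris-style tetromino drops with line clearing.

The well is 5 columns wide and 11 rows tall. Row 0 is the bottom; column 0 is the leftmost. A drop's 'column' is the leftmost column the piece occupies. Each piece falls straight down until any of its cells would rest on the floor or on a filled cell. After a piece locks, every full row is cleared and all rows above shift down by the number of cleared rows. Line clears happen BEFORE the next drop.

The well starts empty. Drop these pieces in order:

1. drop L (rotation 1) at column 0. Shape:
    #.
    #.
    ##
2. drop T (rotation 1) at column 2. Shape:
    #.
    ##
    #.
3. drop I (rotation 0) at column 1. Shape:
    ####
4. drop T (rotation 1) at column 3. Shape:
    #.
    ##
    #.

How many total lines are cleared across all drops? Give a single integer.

Drop 1: L rot1 at col 0 lands with bottom-row=0; cleared 0 line(s) (total 0); column heights now [3 1 0 0 0], max=3
Drop 2: T rot1 at col 2 lands with bottom-row=0; cleared 0 line(s) (total 0); column heights now [3 1 3 2 0], max=3
Drop 3: I rot0 at col 1 lands with bottom-row=3; cleared 0 line(s) (total 0); column heights now [3 4 4 4 4], max=4
Drop 4: T rot1 at col 3 lands with bottom-row=4; cleared 0 line(s) (total 0); column heights now [3 4 4 7 6], max=7

Answer: 0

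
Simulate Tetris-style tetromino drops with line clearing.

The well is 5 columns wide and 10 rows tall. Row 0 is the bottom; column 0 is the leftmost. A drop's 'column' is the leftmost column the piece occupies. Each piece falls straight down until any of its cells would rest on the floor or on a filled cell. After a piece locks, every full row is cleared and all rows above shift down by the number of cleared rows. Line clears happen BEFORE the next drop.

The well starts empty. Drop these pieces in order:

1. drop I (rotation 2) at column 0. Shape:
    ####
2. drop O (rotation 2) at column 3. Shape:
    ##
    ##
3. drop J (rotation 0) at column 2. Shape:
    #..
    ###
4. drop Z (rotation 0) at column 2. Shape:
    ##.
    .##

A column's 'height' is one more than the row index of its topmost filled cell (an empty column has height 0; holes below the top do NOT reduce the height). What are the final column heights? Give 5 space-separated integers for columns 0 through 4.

Answer: 1 1 6 6 5

Derivation:
Drop 1: I rot2 at col 0 lands with bottom-row=0; cleared 0 line(s) (total 0); column heights now [1 1 1 1 0], max=1
Drop 2: O rot2 at col 3 lands with bottom-row=1; cleared 0 line(s) (total 0); column heights now [1 1 1 3 3], max=3
Drop 3: J rot0 at col 2 lands with bottom-row=3; cleared 0 line(s) (total 0); column heights now [1 1 5 4 4], max=5
Drop 4: Z rot0 at col 2 lands with bottom-row=4; cleared 0 line(s) (total 0); column heights now [1 1 6 6 5], max=6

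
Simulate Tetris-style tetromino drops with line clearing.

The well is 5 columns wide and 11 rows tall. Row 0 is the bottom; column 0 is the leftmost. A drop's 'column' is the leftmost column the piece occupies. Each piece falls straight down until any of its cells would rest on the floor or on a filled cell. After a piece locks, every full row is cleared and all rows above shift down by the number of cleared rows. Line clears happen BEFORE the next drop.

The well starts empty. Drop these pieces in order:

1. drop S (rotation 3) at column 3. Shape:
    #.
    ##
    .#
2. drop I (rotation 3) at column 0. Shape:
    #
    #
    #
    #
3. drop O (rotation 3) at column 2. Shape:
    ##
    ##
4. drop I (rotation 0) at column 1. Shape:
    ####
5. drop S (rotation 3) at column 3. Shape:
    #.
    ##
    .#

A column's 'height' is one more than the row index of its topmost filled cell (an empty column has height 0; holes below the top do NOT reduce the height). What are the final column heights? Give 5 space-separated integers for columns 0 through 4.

Drop 1: S rot3 at col 3 lands with bottom-row=0; cleared 0 line(s) (total 0); column heights now [0 0 0 3 2], max=3
Drop 2: I rot3 at col 0 lands with bottom-row=0; cleared 0 line(s) (total 0); column heights now [4 0 0 3 2], max=4
Drop 3: O rot3 at col 2 lands with bottom-row=3; cleared 0 line(s) (total 0); column heights now [4 0 5 5 2], max=5
Drop 4: I rot0 at col 1 lands with bottom-row=5; cleared 0 line(s) (total 0); column heights now [4 6 6 6 6], max=6
Drop 5: S rot3 at col 3 lands with bottom-row=6; cleared 0 line(s) (total 0); column heights now [4 6 6 9 8], max=9

Answer: 4 6 6 9 8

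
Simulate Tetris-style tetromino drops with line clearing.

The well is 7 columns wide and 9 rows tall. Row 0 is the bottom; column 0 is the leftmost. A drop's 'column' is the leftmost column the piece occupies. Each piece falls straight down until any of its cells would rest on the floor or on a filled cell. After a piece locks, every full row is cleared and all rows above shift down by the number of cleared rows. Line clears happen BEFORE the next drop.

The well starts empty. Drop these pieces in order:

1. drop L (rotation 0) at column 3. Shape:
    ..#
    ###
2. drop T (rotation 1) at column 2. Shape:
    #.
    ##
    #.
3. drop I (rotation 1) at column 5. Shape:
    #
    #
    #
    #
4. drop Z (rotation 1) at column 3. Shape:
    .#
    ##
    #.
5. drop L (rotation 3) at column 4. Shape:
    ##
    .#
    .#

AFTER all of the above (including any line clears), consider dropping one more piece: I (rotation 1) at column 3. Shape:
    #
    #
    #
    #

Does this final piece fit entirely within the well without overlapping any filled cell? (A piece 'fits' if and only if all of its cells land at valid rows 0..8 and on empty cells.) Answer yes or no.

Drop 1: L rot0 at col 3 lands with bottom-row=0; cleared 0 line(s) (total 0); column heights now [0 0 0 1 1 2 0], max=2
Drop 2: T rot1 at col 2 lands with bottom-row=0; cleared 0 line(s) (total 0); column heights now [0 0 3 2 1 2 0], max=3
Drop 3: I rot1 at col 5 lands with bottom-row=2; cleared 0 line(s) (total 0); column heights now [0 0 3 2 1 6 0], max=6
Drop 4: Z rot1 at col 3 lands with bottom-row=2; cleared 0 line(s) (total 0); column heights now [0 0 3 4 5 6 0], max=6
Drop 5: L rot3 at col 4 lands with bottom-row=6; cleared 0 line(s) (total 0); column heights now [0 0 3 4 9 9 0], max=9
Test piece I rot1 at col 3 (width 1): heights before test = [0 0 3 4 9 9 0]; fits = True

Answer: yes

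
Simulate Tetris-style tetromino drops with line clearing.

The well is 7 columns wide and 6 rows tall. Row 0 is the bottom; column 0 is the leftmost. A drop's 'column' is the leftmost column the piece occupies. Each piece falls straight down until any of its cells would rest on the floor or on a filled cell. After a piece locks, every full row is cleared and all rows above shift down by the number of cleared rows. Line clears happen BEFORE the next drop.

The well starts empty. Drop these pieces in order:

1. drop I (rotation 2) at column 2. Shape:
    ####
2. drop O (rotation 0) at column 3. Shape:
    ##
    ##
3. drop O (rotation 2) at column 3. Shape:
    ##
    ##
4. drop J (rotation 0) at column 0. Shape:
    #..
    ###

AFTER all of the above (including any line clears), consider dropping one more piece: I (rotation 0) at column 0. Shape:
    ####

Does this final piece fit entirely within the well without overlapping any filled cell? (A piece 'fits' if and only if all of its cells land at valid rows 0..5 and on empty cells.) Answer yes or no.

Drop 1: I rot2 at col 2 lands with bottom-row=0; cleared 0 line(s) (total 0); column heights now [0 0 1 1 1 1 0], max=1
Drop 2: O rot0 at col 3 lands with bottom-row=1; cleared 0 line(s) (total 0); column heights now [0 0 1 3 3 1 0], max=3
Drop 3: O rot2 at col 3 lands with bottom-row=3; cleared 0 line(s) (total 0); column heights now [0 0 1 5 5 1 0], max=5
Drop 4: J rot0 at col 0 lands with bottom-row=1; cleared 0 line(s) (total 0); column heights now [3 2 2 5 5 1 0], max=5
Test piece I rot0 at col 0 (width 4): heights before test = [3 2 2 5 5 1 0]; fits = True

Answer: yes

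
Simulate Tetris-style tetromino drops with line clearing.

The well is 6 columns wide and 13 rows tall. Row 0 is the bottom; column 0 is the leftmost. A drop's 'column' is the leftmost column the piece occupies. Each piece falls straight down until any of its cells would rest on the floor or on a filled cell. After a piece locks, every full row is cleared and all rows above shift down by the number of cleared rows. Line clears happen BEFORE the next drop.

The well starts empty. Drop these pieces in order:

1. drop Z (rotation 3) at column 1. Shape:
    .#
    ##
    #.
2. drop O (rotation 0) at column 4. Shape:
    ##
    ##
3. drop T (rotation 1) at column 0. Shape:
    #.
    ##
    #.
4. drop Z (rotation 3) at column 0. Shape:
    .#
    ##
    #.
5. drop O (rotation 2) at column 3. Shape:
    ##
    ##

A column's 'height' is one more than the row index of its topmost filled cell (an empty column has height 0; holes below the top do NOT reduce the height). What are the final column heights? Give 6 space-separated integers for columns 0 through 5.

Drop 1: Z rot3 at col 1 lands with bottom-row=0; cleared 0 line(s) (total 0); column heights now [0 2 3 0 0 0], max=3
Drop 2: O rot0 at col 4 lands with bottom-row=0; cleared 0 line(s) (total 0); column heights now [0 2 3 0 2 2], max=3
Drop 3: T rot1 at col 0 lands with bottom-row=1; cleared 0 line(s) (total 0); column heights now [4 3 3 0 2 2], max=4
Drop 4: Z rot3 at col 0 lands with bottom-row=4; cleared 0 line(s) (total 0); column heights now [6 7 3 0 2 2], max=7
Drop 5: O rot2 at col 3 lands with bottom-row=2; cleared 0 line(s) (total 0); column heights now [6 7 3 4 4 2], max=7

Answer: 6 7 3 4 4 2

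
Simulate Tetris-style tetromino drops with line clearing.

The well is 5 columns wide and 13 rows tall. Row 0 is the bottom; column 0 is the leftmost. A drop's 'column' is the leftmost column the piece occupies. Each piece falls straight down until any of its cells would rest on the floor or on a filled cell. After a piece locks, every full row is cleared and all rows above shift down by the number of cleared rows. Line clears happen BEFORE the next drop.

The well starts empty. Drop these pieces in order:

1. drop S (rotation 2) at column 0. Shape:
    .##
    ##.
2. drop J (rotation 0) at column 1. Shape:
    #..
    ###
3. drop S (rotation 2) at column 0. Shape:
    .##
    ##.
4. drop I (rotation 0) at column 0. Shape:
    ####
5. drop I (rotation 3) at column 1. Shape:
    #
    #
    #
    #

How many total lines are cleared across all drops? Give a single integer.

Answer: 0

Derivation:
Drop 1: S rot2 at col 0 lands with bottom-row=0; cleared 0 line(s) (total 0); column heights now [1 2 2 0 0], max=2
Drop 2: J rot0 at col 1 lands with bottom-row=2; cleared 0 line(s) (total 0); column heights now [1 4 3 3 0], max=4
Drop 3: S rot2 at col 0 lands with bottom-row=4; cleared 0 line(s) (total 0); column heights now [5 6 6 3 0], max=6
Drop 4: I rot0 at col 0 lands with bottom-row=6; cleared 0 line(s) (total 0); column heights now [7 7 7 7 0], max=7
Drop 5: I rot3 at col 1 lands with bottom-row=7; cleared 0 line(s) (total 0); column heights now [7 11 7 7 0], max=11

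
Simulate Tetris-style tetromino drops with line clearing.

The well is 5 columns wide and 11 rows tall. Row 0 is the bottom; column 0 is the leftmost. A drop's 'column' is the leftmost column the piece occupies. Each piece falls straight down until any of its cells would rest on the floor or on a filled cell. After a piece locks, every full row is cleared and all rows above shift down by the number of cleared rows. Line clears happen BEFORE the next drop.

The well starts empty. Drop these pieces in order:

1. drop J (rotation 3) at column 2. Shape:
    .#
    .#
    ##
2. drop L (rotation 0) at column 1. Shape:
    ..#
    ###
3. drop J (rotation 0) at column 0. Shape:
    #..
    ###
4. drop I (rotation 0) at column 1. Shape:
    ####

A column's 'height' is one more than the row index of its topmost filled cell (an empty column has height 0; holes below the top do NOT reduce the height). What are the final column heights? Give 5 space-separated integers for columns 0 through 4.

Answer: 5 5 5 5 0

Derivation:
Drop 1: J rot3 at col 2 lands with bottom-row=0; cleared 0 line(s) (total 0); column heights now [0 0 1 3 0], max=3
Drop 2: L rot0 at col 1 lands with bottom-row=3; cleared 0 line(s) (total 0); column heights now [0 4 4 5 0], max=5
Drop 3: J rot0 at col 0 lands with bottom-row=4; cleared 0 line(s) (total 0); column heights now [6 5 5 5 0], max=6
Drop 4: I rot0 at col 1 lands with bottom-row=5; cleared 1 line(s) (total 1); column heights now [5 5 5 5 0], max=5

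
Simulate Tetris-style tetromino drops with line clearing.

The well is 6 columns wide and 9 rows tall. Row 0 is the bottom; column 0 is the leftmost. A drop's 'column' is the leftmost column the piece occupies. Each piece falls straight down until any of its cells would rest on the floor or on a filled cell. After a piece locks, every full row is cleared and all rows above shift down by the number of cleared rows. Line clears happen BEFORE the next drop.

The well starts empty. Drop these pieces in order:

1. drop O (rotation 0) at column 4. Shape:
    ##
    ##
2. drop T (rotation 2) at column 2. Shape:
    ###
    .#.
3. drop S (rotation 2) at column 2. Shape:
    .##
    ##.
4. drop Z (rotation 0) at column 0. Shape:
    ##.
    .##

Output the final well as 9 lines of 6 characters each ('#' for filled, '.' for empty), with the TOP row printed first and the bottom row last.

Answer: ......
......
......
##....
.####.
..##..
..###.
...###
....##

Derivation:
Drop 1: O rot0 at col 4 lands with bottom-row=0; cleared 0 line(s) (total 0); column heights now [0 0 0 0 2 2], max=2
Drop 2: T rot2 at col 2 lands with bottom-row=1; cleared 0 line(s) (total 0); column heights now [0 0 3 3 3 2], max=3
Drop 3: S rot2 at col 2 lands with bottom-row=3; cleared 0 line(s) (total 0); column heights now [0 0 4 5 5 2], max=5
Drop 4: Z rot0 at col 0 lands with bottom-row=4; cleared 0 line(s) (total 0); column heights now [6 6 5 5 5 2], max=6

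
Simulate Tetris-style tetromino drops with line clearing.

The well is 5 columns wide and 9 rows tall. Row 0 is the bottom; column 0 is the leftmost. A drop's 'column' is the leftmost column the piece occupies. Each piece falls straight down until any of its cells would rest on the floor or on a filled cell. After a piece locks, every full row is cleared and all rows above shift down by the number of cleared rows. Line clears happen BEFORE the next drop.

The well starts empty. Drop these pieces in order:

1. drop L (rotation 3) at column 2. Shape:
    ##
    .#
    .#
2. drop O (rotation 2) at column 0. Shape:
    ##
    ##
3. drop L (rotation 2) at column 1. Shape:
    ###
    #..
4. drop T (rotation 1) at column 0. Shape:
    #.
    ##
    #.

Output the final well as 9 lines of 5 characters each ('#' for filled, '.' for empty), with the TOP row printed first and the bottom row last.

Answer: .....
.....
.....
#....
##...
####.
.###.
##.#.
##.#.

Derivation:
Drop 1: L rot3 at col 2 lands with bottom-row=0; cleared 0 line(s) (total 0); column heights now [0 0 3 3 0], max=3
Drop 2: O rot2 at col 0 lands with bottom-row=0; cleared 0 line(s) (total 0); column heights now [2 2 3 3 0], max=3
Drop 3: L rot2 at col 1 lands with bottom-row=2; cleared 0 line(s) (total 0); column heights now [2 4 4 4 0], max=4
Drop 4: T rot1 at col 0 lands with bottom-row=3; cleared 0 line(s) (total 0); column heights now [6 5 4 4 0], max=6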